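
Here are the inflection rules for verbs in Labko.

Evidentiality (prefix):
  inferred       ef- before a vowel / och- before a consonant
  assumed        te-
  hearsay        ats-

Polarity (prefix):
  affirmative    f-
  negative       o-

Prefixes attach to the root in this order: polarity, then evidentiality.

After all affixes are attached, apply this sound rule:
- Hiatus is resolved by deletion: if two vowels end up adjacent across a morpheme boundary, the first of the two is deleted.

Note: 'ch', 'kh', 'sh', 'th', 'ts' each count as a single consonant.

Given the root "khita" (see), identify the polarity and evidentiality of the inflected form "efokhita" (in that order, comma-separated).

Segment: ef-o-khita.
polarity: o- → negative.
evidentiality: ef/och- → inferred.

negative, inferred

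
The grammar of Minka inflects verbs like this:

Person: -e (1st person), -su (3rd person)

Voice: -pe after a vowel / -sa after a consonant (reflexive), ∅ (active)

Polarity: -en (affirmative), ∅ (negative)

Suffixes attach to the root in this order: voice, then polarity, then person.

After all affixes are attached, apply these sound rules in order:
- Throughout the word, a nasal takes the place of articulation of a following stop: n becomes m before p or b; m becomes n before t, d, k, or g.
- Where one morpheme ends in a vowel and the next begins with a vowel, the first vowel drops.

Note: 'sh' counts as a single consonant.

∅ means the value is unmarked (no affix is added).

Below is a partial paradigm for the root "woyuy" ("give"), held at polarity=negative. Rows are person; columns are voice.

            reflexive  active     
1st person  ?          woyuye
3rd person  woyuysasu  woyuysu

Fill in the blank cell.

Attach voice reflexive -sa (after consonant 'y') → woyuysa.
polarity = negative: zero marking, form stays woyuysa.
Attach person 1st person -e → woyuysae.
Nasal assimilation: no change.
Apply vowel deletion: woyuysae → woyuyse.

woyuyse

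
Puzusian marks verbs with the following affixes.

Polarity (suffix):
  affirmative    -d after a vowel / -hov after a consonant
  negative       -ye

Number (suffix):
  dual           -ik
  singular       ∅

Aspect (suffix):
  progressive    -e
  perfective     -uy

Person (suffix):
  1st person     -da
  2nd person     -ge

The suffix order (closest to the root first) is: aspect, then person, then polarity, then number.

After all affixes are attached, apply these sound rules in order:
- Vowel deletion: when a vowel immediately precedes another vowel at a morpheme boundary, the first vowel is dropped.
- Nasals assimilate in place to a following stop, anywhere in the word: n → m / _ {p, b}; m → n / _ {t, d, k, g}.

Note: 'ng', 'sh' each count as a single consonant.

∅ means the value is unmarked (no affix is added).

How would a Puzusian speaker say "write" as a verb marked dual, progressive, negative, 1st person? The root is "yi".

Attach aspect progressive -e → yie.
Attach person 1st person -da → yieda.
Attach polarity negative -ye → yiedaye.
Attach number dual -ik → yiedayeik.
Apply vowel deletion: yiedayeik → yedayik.
Nasal assimilation: no change.

yedayik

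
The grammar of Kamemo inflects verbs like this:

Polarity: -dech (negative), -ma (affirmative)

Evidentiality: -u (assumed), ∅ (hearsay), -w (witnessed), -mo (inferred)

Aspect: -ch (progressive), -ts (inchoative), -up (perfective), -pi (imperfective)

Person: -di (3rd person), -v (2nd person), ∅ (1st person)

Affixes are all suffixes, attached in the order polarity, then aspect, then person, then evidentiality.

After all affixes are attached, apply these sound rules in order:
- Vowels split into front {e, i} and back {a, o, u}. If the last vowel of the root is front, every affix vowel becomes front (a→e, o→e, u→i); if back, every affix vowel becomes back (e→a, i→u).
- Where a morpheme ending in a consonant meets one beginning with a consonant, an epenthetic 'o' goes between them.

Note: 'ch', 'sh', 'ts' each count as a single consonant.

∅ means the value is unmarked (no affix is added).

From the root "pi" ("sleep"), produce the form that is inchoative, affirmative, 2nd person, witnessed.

pimetsovow

Attach polarity affirmative -ma → pima.
Attach aspect inchoative -ts → pimats.
Attach person 2nd person -v → pimatsv.
Attach evidentiality witnessed -w → pimatsvw.
Apply vowel harmony: pimatsvw → pimetsvw.
Apply epenthesis: pimetsvw → pimetsovow.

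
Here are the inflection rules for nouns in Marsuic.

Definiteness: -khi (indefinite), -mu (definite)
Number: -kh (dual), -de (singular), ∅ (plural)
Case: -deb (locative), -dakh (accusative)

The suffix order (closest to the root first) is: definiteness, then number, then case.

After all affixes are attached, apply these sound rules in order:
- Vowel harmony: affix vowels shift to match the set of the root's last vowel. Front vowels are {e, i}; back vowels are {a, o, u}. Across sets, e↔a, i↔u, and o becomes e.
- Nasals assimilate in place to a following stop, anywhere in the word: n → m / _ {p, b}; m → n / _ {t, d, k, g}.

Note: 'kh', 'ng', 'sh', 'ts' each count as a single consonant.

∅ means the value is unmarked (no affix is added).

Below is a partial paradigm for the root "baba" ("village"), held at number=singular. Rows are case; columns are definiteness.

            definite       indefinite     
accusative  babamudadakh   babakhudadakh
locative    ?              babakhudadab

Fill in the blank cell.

babamudadab

Attach definiteness definite -mu → babamu.
Attach number singular -de → babamude.
Attach case locative -deb → babamudedeb.
Apply vowel harmony: babamudedeb → babamudadab.
Nasal assimilation: no change.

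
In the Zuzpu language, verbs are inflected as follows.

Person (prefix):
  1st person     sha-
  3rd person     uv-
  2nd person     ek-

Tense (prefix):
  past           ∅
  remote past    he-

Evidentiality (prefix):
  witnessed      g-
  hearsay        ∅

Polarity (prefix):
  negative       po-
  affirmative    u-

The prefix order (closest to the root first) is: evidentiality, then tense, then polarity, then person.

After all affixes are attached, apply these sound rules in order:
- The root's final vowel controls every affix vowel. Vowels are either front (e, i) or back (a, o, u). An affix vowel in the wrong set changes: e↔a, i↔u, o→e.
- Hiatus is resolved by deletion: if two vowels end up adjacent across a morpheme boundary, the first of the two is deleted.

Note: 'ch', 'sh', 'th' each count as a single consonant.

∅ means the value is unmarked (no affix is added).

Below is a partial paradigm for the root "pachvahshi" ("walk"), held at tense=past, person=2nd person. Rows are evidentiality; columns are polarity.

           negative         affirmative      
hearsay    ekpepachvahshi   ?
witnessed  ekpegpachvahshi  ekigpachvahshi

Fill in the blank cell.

evidentiality = hearsay: zero marking, form stays pachvahshi.
tense = past: zero marking, form stays pachvahshi.
Attach polarity affirmative u- → upachvahshi.
Attach person 2nd person ek- → ekupachvahshi.
Apply vowel harmony: ekupachvahshi → ekipachvahshi.
Vowel deletion: no change.

ekipachvahshi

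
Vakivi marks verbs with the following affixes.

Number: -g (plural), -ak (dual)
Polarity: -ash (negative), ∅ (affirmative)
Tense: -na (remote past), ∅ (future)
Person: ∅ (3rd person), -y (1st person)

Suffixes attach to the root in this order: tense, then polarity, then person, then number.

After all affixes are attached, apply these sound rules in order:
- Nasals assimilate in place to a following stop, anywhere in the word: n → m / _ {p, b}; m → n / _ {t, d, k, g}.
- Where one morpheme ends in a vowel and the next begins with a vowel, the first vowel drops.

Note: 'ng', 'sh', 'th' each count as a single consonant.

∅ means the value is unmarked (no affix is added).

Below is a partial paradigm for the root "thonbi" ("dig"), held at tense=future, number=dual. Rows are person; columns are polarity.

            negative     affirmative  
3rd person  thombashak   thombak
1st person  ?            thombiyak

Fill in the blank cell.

thombashyak

tense = future: zero marking, form stays thonbi.
Attach polarity negative -ash → thonbiash.
Attach person 1st person -y → thonbiashy.
Attach number dual -ak → thonbiashyak.
Apply nasal assimilation: thonbiashyak → thombiashyak.
Apply vowel deletion: thombiashyak → thombashyak.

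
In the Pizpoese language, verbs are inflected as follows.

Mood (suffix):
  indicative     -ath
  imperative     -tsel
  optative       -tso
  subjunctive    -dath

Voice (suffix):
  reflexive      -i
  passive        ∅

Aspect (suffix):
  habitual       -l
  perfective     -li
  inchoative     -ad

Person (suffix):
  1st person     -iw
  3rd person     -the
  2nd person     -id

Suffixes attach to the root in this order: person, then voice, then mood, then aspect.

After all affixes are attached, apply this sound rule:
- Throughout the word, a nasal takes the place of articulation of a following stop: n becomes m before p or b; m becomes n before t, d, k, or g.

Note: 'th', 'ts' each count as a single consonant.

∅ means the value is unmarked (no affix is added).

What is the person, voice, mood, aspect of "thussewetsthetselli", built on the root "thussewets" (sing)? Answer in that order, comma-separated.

3rd person, passive, imperative, perfective

Segment: thussewets-the-tsel-li.
person: -the → 3rd person.
voice: ∅ → passive.
mood: -tsel → imperative.
aspect: -li → perfective.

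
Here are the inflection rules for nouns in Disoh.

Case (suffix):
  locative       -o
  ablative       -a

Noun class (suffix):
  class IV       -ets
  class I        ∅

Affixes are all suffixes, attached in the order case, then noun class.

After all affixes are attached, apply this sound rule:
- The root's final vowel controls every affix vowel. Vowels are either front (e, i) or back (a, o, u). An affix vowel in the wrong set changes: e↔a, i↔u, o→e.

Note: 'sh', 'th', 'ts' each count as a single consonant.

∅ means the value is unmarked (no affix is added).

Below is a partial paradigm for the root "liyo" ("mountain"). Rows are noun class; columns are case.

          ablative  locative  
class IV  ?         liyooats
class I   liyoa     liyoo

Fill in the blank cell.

Attach case ablative -a → liyoa.
Attach noun class class IV -ets → liyoaets.
Apply vowel harmony: liyoaets → liyoaats.

liyoaats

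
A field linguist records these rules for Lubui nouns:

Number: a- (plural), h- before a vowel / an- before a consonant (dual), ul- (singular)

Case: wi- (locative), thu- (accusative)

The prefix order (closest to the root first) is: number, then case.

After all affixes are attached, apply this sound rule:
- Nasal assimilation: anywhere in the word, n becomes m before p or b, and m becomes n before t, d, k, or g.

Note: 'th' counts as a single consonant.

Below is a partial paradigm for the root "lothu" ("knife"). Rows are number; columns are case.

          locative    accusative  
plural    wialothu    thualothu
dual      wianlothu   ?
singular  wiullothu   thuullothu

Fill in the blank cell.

thuanlothu

Attach number dual an- (before consonant 'l') → anlothu.
Attach case accusative thu- → thuanlothu.
Nasal assimilation: no change.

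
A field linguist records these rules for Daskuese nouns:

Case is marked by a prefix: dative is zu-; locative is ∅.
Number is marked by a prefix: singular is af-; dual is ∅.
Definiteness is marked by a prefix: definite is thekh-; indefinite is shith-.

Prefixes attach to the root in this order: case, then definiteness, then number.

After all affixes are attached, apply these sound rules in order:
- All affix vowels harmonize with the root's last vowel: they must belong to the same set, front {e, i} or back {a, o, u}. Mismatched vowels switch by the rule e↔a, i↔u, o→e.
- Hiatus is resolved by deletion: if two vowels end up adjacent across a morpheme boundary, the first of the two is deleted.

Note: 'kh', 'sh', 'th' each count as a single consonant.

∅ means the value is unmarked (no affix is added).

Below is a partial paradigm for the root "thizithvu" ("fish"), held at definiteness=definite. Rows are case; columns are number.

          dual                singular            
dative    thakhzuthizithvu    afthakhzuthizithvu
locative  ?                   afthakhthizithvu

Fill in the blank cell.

thakhthizithvu

case = locative: zero marking, form stays thizithvu.
Attach definiteness definite thekh- → thekhthizithvu.
number = dual: zero marking, form stays thekhthizithvu.
Apply vowel harmony: thekhthizithvu → thakhthizithvu.
Vowel deletion: no change.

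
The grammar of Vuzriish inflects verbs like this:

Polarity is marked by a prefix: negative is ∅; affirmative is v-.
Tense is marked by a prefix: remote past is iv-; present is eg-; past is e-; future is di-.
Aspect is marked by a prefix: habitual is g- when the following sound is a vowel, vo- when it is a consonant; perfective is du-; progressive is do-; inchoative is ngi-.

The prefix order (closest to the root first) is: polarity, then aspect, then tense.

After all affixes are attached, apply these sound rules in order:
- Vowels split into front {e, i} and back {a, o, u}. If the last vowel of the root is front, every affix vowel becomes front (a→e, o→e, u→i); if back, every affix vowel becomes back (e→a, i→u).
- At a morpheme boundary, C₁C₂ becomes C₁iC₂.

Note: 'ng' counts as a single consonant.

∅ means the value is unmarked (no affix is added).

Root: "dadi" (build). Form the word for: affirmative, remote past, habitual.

Attach polarity affirmative v- → vdadi.
Attach aspect habitual vo- (before consonant 'v') → vovdadi.
Attach tense remote past iv- → ivvovdadi.
Apply vowel harmony: ivvovdadi → ivvevdadi.
Apply epenthesis: ivvevdadi → ivivevidadi.

ivivevidadi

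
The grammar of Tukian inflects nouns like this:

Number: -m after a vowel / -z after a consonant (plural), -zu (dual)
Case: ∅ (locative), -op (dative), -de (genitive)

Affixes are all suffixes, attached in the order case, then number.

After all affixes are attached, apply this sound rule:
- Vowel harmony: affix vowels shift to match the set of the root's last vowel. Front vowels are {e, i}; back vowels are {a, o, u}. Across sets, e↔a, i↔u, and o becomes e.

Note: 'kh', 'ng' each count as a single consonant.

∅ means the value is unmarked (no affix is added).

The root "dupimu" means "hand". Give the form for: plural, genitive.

Attach case genitive -de → dupimude.
Attach number plural -m (after vowel 'e') → dupimudem.
Apply vowel harmony: dupimudem → dupimudam.

dupimudam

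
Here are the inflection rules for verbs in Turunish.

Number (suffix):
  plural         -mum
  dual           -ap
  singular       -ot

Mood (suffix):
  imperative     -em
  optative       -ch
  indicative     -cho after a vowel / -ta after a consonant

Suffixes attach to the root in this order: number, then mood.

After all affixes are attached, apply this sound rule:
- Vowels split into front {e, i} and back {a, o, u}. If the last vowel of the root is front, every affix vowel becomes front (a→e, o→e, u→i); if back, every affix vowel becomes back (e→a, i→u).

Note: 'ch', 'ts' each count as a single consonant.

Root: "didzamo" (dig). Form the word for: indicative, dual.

didzamoapta

Attach number dual -ap → didzamoap.
Attach mood indicative -ta (after consonant 'p') → didzamoapta.
Vowel harmony: no change.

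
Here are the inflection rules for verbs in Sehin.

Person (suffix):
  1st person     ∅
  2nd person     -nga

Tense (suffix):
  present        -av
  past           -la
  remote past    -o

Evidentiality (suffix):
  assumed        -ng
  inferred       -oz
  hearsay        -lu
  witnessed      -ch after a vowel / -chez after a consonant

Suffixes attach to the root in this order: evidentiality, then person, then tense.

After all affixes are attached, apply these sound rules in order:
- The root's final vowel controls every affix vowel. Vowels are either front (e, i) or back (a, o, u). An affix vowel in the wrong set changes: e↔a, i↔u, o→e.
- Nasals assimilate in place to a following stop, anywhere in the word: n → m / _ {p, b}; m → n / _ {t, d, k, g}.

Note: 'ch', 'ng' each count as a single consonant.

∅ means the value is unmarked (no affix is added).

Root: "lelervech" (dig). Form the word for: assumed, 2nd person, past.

Attach evidentiality assumed -ng → lelervechng.
Attach person 2nd person -nga → lelervechngnga.
Attach tense past -la → lelervechngngala.
Apply vowel harmony: lelervechngngala → lelervechngngele.
Nasal assimilation: no change.

lelervechngngele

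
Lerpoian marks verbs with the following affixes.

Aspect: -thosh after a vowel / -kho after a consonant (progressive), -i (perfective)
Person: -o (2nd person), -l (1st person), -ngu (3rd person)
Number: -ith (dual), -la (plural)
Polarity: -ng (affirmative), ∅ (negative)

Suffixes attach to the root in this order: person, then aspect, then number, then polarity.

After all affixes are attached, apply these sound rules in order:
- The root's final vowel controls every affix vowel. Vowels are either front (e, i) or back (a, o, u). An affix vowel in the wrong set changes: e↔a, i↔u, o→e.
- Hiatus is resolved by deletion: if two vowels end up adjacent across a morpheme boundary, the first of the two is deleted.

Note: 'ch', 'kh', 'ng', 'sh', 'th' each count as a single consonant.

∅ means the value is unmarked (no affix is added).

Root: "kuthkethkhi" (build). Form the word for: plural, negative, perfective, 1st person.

kuthkethkhilile

Attach person 1st person -l → kuthkethkhil.
Attach aspect perfective -i → kuthkethkhili.
Attach number plural -la → kuthkethkhilila.
polarity = negative: zero marking, form stays kuthkethkhilila.
Apply vowel harmony: kuthkethkhilila → kuthkethkhilile.
Vowel deletion: no change.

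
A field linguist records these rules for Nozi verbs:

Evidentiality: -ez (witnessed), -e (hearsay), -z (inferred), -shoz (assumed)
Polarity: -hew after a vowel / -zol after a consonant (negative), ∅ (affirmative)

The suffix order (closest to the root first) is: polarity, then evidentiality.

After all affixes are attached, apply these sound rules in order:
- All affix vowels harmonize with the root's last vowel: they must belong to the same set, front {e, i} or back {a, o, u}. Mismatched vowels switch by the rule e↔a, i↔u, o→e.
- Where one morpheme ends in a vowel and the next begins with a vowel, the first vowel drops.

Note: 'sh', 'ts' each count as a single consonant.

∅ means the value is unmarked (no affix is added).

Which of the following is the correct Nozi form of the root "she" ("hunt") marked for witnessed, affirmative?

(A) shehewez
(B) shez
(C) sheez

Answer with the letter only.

polarity = affirmative: zero marking, form stays she.
Attach evidentiality witnessed -ez → sheez.
Vowel harmony: no change.
Apply vowel deletion: sheez → shez.
So the correct form is shez, option (B).
(A) shehewez is wrong: it uses negative instead of affirmative for polarity.
(C) sheez is wrong: it fails to apply the sound rule(s).

B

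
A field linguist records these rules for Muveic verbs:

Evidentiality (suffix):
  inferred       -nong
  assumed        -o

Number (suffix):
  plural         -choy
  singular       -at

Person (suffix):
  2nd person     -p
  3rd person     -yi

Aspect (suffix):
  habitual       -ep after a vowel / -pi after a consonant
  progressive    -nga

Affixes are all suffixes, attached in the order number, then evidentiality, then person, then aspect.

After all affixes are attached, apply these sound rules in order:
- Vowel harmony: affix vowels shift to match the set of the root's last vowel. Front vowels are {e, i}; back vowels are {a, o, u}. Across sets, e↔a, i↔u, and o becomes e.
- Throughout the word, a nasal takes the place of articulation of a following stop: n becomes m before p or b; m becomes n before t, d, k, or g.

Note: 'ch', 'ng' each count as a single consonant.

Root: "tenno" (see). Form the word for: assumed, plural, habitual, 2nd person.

Attach number plural -choy → tennochoy.
Attach evidentiality assumed -o → tennochoyo.
Attach person 2nd person -p → tennochoyop.
Attach aspect habitual -pi (after consonant 'p') → tennochoyoppi.
Apply vowel harmony: tennochoyoppi → tennochoyoppu.
Nasal assimilation: no change.

tennochoyoppu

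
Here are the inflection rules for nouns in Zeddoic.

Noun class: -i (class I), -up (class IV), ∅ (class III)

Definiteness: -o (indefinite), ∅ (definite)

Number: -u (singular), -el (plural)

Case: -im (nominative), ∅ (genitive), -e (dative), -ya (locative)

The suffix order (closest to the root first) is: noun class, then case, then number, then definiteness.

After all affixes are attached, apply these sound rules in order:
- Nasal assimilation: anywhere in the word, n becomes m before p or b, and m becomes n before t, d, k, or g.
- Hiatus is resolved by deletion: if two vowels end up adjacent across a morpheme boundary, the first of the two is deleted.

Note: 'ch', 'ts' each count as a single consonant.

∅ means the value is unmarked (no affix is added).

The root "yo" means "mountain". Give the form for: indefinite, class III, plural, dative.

noun class = class III: zero marking, form stays yo.
Attach case dative -e → yoe.
Attach number plural -el → yoeel.
Attach definiteness indefinite -o → yoeelo.
Nasal assimilation: no change.
Apply vowel deletion: yoeelo → yelo.

yelo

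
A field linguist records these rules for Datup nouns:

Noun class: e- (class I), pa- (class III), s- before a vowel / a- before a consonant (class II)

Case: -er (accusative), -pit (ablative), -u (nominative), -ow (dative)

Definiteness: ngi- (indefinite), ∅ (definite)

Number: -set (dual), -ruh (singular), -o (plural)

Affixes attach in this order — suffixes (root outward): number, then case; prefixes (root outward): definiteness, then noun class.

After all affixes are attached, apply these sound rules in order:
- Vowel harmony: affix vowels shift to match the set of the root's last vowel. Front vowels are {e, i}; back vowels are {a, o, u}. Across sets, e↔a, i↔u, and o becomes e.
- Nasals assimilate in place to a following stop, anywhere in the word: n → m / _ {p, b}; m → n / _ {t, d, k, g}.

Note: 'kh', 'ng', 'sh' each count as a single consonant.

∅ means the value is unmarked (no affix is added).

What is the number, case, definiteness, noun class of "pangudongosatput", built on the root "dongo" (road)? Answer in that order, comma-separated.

dual, ablative, indefinite, class III

Segment: pa-ngi-dongo-set-pit.
number: -set → dual.
case: -pit → ablative.
definiteness: ngi- → indefinite.
noun class: pa- → class III.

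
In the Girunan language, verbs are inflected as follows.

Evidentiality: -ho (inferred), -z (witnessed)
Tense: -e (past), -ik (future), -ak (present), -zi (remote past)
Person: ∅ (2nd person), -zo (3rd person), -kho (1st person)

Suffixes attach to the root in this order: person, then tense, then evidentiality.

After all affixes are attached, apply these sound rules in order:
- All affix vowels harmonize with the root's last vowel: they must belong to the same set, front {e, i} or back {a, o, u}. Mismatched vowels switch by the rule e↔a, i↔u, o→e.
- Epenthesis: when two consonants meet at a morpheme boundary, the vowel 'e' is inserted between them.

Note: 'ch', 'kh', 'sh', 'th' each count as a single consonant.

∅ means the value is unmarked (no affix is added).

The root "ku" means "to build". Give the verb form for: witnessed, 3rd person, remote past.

kuzozuz

Attach person 3rd person -zo → kuzo.
Attach tense remote past -zi → kuzozi.
Attach evidentiality witnessed -z → kuzoziz.
Apply vowel harmony: kuzoziz → kuzozuz.
Epenthesis: no change.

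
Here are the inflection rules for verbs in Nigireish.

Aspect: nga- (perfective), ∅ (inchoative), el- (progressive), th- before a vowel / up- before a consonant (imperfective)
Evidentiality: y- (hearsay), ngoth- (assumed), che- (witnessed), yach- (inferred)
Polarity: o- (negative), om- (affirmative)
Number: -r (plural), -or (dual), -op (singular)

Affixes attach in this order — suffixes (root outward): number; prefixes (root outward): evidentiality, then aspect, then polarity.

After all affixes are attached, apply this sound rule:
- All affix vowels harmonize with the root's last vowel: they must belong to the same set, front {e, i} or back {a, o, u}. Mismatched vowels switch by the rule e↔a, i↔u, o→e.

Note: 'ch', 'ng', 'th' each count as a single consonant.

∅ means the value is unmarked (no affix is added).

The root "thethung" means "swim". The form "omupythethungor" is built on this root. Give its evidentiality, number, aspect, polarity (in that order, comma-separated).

hearsay, dual, imperfective, affirmative

Segment: om-up-y-thethung-or.
evidentiality: y- → hearsay.
number: -or → dual.
aspect: th/up- → imperfective.
polarity: om- → affirmative.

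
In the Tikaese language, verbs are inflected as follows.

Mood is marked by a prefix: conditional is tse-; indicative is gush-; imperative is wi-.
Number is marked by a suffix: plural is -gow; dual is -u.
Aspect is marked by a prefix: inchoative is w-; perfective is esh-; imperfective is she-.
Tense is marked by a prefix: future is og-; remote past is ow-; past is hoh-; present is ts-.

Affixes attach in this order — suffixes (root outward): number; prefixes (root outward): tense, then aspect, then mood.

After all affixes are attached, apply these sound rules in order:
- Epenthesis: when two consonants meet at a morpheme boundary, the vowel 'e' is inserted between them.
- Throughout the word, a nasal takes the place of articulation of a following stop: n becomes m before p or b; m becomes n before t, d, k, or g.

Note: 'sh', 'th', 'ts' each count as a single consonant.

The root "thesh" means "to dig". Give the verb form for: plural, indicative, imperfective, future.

Attach number plural -gow → theshgow.
Attach tense future og- → ogtheshgow.
Attach aspect imperfective she- → sheogtheshgow.
Attach mood indicative gush- → gushsheogtheshgow.
Apply epenthesis: gushsheogtheshgow → gushesheogetheshegow.
Nasal assimilation: no change.

gushesheogetheshegow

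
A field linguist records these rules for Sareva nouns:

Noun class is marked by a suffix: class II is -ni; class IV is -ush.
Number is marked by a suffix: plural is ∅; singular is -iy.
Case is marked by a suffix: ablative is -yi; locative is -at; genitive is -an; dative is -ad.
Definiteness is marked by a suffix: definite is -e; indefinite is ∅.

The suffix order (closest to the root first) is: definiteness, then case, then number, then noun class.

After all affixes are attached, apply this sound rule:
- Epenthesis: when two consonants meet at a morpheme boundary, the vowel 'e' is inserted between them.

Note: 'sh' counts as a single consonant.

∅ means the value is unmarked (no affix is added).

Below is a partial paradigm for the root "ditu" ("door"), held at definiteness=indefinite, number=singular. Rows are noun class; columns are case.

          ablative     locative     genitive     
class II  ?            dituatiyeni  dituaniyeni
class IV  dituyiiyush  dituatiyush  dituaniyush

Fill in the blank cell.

definiteness = indefinite: zero marking, form stays ditu.
Attach case ablative -yi → dituyi.
Attach number singular -iy → dituyiiy.
Attach noun class class II -ni → dituyiiyni.
Apply epenthesis: dituyiiyni → dituyiiyeni.

dituyiiyeni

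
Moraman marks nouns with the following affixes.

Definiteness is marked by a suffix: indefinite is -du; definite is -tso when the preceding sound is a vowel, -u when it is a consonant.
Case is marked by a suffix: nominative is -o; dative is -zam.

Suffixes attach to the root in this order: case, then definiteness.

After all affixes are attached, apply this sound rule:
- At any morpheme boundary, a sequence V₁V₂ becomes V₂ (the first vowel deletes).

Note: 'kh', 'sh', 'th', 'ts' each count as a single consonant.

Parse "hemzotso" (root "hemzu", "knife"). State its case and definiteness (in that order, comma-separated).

nominative, definite

Segment: hemzu-o-tso.
case: -o → nominative.
definiteness: -tso/u → definite.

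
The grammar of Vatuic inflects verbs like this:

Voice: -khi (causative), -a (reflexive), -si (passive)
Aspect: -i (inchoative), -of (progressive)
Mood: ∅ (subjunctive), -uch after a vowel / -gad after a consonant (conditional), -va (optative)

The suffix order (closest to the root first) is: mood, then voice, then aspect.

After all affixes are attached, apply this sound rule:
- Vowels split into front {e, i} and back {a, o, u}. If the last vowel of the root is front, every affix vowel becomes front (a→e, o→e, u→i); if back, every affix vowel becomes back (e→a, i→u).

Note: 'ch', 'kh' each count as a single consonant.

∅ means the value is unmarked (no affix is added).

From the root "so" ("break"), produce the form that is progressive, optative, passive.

Attach mood optative -va → sova.
Attach voice passive -si → sovasi.
Attach aspect progressive -of → sovasiof.
Apply vowel harmony: sovasiof → sovasuof.

sovasuof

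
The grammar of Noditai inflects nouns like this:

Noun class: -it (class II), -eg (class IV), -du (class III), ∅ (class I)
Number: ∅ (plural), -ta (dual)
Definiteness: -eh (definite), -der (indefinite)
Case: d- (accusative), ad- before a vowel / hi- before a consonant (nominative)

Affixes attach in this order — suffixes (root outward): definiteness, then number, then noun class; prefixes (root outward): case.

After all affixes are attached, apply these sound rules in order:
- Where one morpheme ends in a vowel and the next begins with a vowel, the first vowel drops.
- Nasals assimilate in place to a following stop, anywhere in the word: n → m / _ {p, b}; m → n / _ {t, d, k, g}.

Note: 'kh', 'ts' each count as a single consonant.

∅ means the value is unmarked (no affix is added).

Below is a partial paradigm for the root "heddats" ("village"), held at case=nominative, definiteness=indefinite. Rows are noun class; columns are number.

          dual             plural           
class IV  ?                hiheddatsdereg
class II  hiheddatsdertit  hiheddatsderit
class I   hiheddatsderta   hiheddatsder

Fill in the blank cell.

Attach case nominative hi- (before consonant 'h') → hiheddats.
Attach definiteness indefinite -der → hiheddatsder.
Attach number dual -ta → hiheddatsderta.
Attach noun class class IV -eg → hiheddatsdertaeg.
Apply vowel deletion: hiheddatsdertaeg → hiheddatsderteg.
Nasal assimilation: no change.

hiheddatsderteg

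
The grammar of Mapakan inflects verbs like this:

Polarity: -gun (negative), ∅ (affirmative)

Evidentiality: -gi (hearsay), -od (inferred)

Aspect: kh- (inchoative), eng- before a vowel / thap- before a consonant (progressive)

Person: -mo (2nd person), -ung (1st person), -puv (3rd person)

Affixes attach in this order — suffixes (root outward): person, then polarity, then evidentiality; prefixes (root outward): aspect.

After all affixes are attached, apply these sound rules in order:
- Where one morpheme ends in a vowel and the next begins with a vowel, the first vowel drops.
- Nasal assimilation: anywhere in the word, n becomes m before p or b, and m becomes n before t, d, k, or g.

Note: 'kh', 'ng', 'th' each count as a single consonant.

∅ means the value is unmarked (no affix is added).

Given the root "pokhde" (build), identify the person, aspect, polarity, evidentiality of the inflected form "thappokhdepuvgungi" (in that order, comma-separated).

Segment: thap-pokhde-puv-gun-gi.
person: -puv → 3rd person.
aspect: eng/thap- → progressive.
polarity: -gun → negative.
evidentiality: -gi → hearsay.

3rd person, progressive, negative, hearsay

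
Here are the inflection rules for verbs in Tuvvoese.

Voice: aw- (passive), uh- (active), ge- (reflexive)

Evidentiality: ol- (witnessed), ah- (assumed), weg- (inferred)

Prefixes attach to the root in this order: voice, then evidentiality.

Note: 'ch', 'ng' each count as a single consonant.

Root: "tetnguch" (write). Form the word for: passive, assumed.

Attach voice passive aw- → awtetnguch.
Attach evidentiality assumed ah- → ahawtetnguch.

ahawtetnguch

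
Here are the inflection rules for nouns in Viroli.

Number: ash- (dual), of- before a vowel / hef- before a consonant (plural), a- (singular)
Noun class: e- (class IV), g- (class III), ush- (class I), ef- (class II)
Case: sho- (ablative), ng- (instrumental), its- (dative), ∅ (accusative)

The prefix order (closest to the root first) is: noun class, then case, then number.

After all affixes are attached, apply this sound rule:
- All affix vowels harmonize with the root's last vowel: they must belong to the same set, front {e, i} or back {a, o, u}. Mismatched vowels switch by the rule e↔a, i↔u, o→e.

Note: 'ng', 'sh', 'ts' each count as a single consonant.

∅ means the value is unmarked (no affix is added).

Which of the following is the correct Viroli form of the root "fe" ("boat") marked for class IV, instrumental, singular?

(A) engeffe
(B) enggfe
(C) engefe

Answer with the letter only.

Attach noun class class IV e- → efe.
Attach case instrumental ng- → ngefe.
Attach number singular a- → angefe.
Apply vowel harmony: angefe → engefe.
So the correct form is engefe, option (C).
(B) enggfe is wrong: it uses class III instead of class IV for noun class.
(A) engeffe is wrong: it uses class II instead of class IV for noun class.

C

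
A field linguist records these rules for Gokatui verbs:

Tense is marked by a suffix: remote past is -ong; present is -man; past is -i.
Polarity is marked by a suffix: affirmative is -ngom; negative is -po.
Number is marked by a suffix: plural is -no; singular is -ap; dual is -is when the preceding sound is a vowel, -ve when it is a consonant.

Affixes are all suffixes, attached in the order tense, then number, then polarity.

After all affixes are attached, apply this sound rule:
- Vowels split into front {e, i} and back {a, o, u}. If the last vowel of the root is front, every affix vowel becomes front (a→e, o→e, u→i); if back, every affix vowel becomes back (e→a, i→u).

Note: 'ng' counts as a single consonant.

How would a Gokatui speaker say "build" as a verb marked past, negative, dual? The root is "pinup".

pinupuuspo

Attach tense past -i → pinupi.
Attach number dual -is (after vowel 'i') → pinupiis.
Attach polarity negative -po → pinupiispo.
Apply vowel harmony: pinupiispo → pinupuuspo.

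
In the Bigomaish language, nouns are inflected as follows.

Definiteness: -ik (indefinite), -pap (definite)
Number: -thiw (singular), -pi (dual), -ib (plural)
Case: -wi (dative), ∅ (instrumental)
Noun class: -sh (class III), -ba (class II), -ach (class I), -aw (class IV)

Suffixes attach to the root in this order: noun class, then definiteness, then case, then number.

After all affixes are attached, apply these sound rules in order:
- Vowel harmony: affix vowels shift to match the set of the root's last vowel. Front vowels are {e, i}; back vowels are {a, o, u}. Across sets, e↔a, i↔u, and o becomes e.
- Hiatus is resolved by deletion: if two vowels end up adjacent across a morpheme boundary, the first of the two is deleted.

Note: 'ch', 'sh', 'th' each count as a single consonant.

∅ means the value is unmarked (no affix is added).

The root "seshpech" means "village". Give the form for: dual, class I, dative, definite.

seshpechechpepwipi

Attach noun class class I -ach → seshpechach.
Attach definiteness definite -pap → seshpechachpap.
Attach case dative -wi → seshpechachpapwi.
Attach number dual -pi → seshpechachpapwipi.
Apply vowel harmony: seshpechachpapwipi → seshpechechpepwipi.
Vowel deletion: no change.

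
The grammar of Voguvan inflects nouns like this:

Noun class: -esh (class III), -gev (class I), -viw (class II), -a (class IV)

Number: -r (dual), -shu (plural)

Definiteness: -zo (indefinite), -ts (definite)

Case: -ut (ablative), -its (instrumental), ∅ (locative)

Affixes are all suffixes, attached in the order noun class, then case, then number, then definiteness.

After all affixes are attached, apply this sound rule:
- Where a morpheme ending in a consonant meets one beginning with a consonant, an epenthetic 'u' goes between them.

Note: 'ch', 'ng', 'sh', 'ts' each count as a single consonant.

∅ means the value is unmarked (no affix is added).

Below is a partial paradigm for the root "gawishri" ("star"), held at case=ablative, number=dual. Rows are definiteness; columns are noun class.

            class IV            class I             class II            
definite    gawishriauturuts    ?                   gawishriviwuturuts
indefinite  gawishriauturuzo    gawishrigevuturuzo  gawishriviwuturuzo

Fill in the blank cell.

gawishrigevuturuts

Attach noun class class I -gev → gawishrigev.
Attach case ablative -ut → gawishrigevut.
Attach number dual -r → gawishrigevutr.
Attach definiteness definite -ts → gawishrigevutrts.
Apply epenthesis: gawishrigevutrts → gawishrigevuturuts.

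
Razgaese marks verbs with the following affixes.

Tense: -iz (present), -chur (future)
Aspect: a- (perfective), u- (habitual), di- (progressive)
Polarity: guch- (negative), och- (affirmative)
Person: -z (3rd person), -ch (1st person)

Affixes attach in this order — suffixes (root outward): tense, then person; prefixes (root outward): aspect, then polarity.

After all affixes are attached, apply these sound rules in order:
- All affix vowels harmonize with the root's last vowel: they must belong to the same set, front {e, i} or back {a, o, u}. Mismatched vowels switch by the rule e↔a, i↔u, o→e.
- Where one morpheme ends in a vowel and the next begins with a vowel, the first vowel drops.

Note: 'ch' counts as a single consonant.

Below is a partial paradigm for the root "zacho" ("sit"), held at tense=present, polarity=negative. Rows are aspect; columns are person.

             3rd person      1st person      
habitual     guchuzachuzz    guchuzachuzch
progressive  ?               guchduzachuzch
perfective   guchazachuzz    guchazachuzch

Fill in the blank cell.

guchduzachuzz

Attach aspect progressive di- → dizacho.
Attach tense present -iz → dizachoiz.
Attach person 3rd person -z → dizachoizz.
Attach polarity negative guch- → guchdizachoizz.
Apply vowel harmony: guchdizachoizz → guchduzachouzz.
Apply vowel deletion: guchduzachouzz → guchduzachuzz.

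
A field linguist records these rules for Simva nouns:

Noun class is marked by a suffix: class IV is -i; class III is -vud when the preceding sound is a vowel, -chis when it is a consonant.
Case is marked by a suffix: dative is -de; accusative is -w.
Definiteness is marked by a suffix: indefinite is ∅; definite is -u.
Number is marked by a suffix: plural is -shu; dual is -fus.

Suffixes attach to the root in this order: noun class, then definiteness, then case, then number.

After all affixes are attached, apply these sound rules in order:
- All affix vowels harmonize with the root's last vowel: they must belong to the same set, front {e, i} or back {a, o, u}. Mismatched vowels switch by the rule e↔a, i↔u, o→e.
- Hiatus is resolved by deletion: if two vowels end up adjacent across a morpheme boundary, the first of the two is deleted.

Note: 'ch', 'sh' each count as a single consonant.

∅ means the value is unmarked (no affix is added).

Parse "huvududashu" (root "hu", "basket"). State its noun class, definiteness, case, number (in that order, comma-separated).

Segment: hu-vud-u-de-shu.
noun class: -vud/chis → class III.
definiteness: -u → definite.
case: -de → dative.
number: -shu → plural.

class III, definite, dative, plural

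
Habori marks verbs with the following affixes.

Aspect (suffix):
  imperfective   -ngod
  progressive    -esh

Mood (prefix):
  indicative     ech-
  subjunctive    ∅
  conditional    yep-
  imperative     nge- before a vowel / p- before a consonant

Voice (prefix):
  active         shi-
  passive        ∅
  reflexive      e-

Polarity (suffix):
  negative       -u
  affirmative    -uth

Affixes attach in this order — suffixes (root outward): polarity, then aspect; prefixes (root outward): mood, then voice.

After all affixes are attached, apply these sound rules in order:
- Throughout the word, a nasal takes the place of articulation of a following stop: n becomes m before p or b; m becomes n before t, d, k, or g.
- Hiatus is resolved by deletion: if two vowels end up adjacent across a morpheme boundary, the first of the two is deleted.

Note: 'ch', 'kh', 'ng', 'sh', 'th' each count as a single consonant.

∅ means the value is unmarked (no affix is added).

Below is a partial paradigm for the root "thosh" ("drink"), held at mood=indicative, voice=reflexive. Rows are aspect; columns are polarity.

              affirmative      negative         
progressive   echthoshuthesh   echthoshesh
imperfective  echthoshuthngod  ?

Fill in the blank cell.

echthoshungod

Attach polarity negative -u → thoshu.
Attach mood indicative ech- → echthoshu.
Attach voice reflexive e- → eechthoshu.
Attach aspect imperfective -ngod → eechthoshungod.
Nasal assimilation: no change.
Apply vowel deletion: eechthoshungod → echthoshungod.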